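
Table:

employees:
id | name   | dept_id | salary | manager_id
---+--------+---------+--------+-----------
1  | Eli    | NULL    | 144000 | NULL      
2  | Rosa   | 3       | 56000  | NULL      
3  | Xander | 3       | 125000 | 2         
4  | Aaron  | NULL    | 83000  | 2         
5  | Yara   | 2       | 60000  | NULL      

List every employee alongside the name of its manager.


This is a self-join: employees is joined to a second copy of itself, matching each row's manager_id to another row's id. Use LEFT JOIN so rows with manager_id=NULL are kept.
  - employee 1 (Eli): manager_id=NULL -> NULL
  - employee 2 (Rosa): manager_id=NULL -> NULL
  - employee 3 (Xander): manager_id=2 -> Rosa
  - employee 4 (Aaron): manager_id=2 -> Rosa
  - employee 5 (Yara): manager_id=NULL -> NULL

SQL:
SELECT a.name AS item, b.name AS manager
FROM employees a
LEFT JOIN employees b ON a.manager_id = b.id

Result:
item   | manager
-------+--------
Eli    | NULL   
Rosa   | NULL   
Xander | Rosa   
Aaron  | Rosa   
Yara   | NULL   


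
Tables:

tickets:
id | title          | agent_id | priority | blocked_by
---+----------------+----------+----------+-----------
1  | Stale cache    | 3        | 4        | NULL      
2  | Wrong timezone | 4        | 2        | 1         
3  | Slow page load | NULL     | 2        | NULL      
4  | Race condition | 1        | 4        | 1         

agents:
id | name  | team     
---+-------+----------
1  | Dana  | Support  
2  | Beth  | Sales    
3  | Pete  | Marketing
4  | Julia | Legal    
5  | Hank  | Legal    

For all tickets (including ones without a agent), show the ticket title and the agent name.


LEFT JOIN keeps every row from tickets (the left table); where agent_id has no match in agents, the agent columns become NULL. Walk through each ticket:
  - ticket 1 (Stale cache): agent_id=3 -> matches Pete
  - ticket 2 (Wrong timezone): agent_id=4 -> matches Julia
  - ticket 3 (Slow page load): agent_id=NULL, no match -> kept with NULL
  - ticket 4 (Race condition): agent_id=1 -> matches Dana
All 4 rows appear; 1 has NULL agent.

SQL:
SELECT a.title, b.name AS agent
FROM tickets a
LEFT JOIN agents b ON a.agent_id = b.id

Result:
title          | agent
---------------+------
Stale cache    | Pete 
Wrong timezone | Julia
Slow page load | NULL 
Race condition | Dana 


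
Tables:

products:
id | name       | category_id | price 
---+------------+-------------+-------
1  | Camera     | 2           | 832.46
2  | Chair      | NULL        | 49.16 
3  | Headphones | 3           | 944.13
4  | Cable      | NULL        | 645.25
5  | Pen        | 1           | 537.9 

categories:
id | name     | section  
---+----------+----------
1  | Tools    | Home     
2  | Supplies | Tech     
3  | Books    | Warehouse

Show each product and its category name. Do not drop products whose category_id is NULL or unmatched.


LEFT JOIN keeps every row from products (the left table); where category_id has no match in categories, the category columns become NULL. Walk through each product:
  - product 1 (Camera): category_id=2 -> matches Supplies
  - product 2 (Chair): category_id=NULL, no match -> kept with NULL
  - product 3 (Headphones): category_id=3 -> matches Books
  - product 4 (Cable): category_id=NULL, no match -> kept with NULL
  - product 5 (Pen): category_id=1 -> matches Tools
All 5 rows appear; 2 have NULL category.

SQL:
SELECT a.name, b.name AS category
FROM products a
LEFT JOIN categories b ON a.category_id = b.id

Result:
name       | category
-----------+---------
Camera     | Supplies
Chair      | NULL    
Headphones | Books   
Cable      | NULL    
Pen        | Tools   


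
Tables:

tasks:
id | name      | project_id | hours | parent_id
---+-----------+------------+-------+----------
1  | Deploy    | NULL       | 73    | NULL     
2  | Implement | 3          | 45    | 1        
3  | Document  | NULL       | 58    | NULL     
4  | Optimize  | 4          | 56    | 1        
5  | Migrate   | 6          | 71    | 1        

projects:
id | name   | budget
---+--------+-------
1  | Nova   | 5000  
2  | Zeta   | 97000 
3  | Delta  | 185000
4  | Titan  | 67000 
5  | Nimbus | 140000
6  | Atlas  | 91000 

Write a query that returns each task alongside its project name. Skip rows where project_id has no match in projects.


INNER JOIN keeps only tasks rows whose project_id matches an id in projects. Walk through each task:
  - task 1 (Deploy): project_id=NULL, no match -> dropped
  - task 2 (Implement): project_id=3 -> matches Delta
  - task 3 (Document): project_id=NULL, no match -> dropped
  - task 4 (Optimize): project_id=4 -> matches Titan
  - task 5 (Migrate): project_id=6 -> matches Atlas
So 2 of 5 rows are dropped.

SQL:
SELECT a.name, b.name AS project
FROM tasks a
INNER JOIN projects b ON a.project_id = b.id

Result:
name      | project
----------+--------
Implement | Delta  
Optimize  | Titan  
Migrate   | Atlas  


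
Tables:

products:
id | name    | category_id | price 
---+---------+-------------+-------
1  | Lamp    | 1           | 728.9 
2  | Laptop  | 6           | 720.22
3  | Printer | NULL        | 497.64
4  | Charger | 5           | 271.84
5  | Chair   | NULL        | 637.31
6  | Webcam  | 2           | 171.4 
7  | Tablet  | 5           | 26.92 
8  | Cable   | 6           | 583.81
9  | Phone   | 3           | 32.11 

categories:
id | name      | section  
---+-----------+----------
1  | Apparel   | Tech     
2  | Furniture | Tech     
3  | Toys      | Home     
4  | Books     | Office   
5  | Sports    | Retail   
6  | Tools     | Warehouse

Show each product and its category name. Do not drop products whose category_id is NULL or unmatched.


LEFT JOIN keeps every row from products (the left table); where category_id has no match in categories, the category columns become NULL. Walk through each product:
  - product 1 (Lamp): category_id=1 -> matches Apparel
  - product 2 (Laptop): category_id=6 -> matches Tools
  - product 3 (Printer): category_id=NULL, no match -> kept with NULL
  - product 4 (Charger): category_id=5 -> matches Sports
  - product 5 (Chair): category_id=NULL, no match -> kept with NULL
  - product 6 (Webcam): category_id=2 -> matches Furniture
  - product 7 (Tablet): category_id=5 -> matches Sports
  - product 8 (Cable): category_id=6 -> matches Tools
  - product 9 (Phone): category_id=3 -> matches Toys
All 9 rows appear; 2 have NULL category.

SQL:
SELECT a.name, b.name AS category
FROM products a
LEFT JOIN categories b ON a.category_id = b.id

Result:
name    | category 
--------+----------
Lamp    | Apparel  
Laptop  | Tools    
Printer | NULL     
Charger | Sports   
Chair   | NULL     
Webcam  | Furniture
Tablet  | Sports   
Cable   | Tools    
Phone   | Toys     


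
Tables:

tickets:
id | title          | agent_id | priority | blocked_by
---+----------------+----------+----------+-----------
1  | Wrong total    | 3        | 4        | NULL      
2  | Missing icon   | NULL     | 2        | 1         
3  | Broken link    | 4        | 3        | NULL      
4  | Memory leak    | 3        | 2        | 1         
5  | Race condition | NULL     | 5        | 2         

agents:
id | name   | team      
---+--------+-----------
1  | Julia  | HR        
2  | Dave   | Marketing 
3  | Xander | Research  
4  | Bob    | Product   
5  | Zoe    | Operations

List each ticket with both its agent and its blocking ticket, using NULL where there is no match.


Two LEFT JOINs from the same base table tickets: one to agents via agent_id, one to tickets itself via blocked_by. Both are LEFT so every ticket is preserved.
Match against agents:
  - ticket 1 (Wrong total): agent_id=3 -> matches Xander
  - ticket 2 (Missing icon): agent_id=NULL, no match -> kept with NULL
  - ticket 3 (Broken link): agent_id=4 -> matches Bob
  - ticket 4 (Memory leak): agent_id=3 -> matches Xander
  - ticket 5 (Race condition): agent_id=NULL, no match -> kept with NULL
Match against tickets (self):
  - ticket 1 (Wrong total): blocked_by=NULL -> NULL
  - ticket 2 (Missing icon): blocked_by=1 -> Wrong total
  - ticket 3 (Broken link): blocked_by=NULL -> NULL
  - ticket 4 (Memory leak): blocked_by=1 -> Wrong total
  - ticket 5 (Race condition): blocked_by=2 -> Missing icon

SQL:
SELECT a.title, b.name AS agent, c.title AS blocked_by
FROM tickets a
LEFT JOIN agents b ON a.agent_id = b.id
LEFT JOIN tickets c ON a.blocked_by = c.id

Result:
title          | agent  | blocked_by  
---------------+--------+-------------
Wrong total    | Xander | NULL        
Missing icon   | NULL   | Wrong total 
Broken link    | Bob    | NULL        
Memory leak    | Xander | Wrong total 
Race condition | NULL   | Missing icon


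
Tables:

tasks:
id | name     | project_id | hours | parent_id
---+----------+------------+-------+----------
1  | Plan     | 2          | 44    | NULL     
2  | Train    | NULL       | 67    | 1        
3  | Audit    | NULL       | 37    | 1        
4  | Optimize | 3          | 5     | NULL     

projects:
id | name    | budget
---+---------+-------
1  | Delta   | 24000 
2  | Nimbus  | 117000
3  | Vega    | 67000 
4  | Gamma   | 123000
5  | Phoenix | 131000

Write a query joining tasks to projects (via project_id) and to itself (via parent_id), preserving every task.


Two LEFT JOINs from the same base table tasks: one to projects via project_id, one to tasks itself via parent_id. Both are LEFT so every task is preserved.
Match against projects:
  - task 1 (Plan): project_id=2 -> matches Nimbus
  - task 2 (Train): project_id=NULL, no match -> kept with NULL
  - task 3 (Audit): project_id=NULL, no match -> kept with NULL
  - task 4 (Optimize): project_id=3 -> matches Vega
Match against tasks (self):
  - task 1 (Plan): parent_id=NULL -> NULL
  - task 2 (Train): parent_id=1 -> Plan
  - task 3 (Audit): parent_id=1 -> Plan
  - task 4 (Optimize): parent_id=NULL -> NULL

SQL:
SELECT a.name, b.name AS project, c.name AS parent
FROM tasks a
LEFT JOIN projects b ON a.project_id = b.id
LEFT JOIN tasks c ON a.parent_id = c.id

Result:
name     | project | parent
---------+---------+-------
Plan     | Nimbus  | NULL  
Train    | NULL    | Plan  
Audit    | NULL    | Plan  
Optimize | Vega    | NULL  


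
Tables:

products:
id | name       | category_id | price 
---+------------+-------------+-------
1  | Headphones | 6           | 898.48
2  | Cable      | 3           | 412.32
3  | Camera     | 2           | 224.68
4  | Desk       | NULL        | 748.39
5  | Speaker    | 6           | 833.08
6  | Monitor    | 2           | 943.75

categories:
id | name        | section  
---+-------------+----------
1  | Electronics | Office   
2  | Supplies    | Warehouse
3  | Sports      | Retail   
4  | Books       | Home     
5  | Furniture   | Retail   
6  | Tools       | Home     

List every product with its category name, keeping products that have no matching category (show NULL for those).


LEFT JOIN keeps every row from products (the left table); where category_id has no match in categories, the category columns become NULL. Walk through each product:
  - product 1 (Headphones): category_id=6 -> matches Tools
  - product 2 (Cable): category_id=3 -> matches Sports
  - product 3 (Camera): category_id=2 -> matches Supplies
  - product 4 (Desk): category_id=NULL, no match -> kept with NULL
  - product 5 (Speaker): category_id=6 -> matches Tools
  - product 6 (Monitor): category_id=2 -> matches Supplies
All 6 rows appear; 1 has NULL category.

SQL:
SELECT a.name, b.name AS category
FROM products a
LEFT JOIN categories b ON a.category_id = b.id

Result:
name       | category
-----------+---------
Headphones | Tools   
Cable      | Sports  
Camera     | Supplies
Desk       | NULL    
Speaker    | Tools   
Monitor    | Supplies


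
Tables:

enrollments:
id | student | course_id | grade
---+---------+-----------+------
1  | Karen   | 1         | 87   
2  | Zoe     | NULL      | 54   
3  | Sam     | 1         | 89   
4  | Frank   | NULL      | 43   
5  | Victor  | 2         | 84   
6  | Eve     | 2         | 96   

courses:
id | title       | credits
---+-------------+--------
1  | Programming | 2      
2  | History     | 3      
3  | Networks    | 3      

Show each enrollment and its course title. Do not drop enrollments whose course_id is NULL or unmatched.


LEFT JOIN keeps every row from enrollments (the left table); where course_id has no match in courses, the course columns become NULL. Walk through each enrollment:
  - enrollment 1 (Karen): course_id=1 -> matches Programming
  - enrollment 2 (Zoe): course_id=NULL, no match -> kept with NULL
  - enrollment 3 (Sam): course_id=1 -> matches Programming
  - enrollment 4 (Frank): course_id=NULL, no match -> kept with NULL
  - enrollment 5 (Victor): course_id=2 -> matches History
  - enrollment 6 (Eve): course_id=2 -> matches History
All 6 rows appear; 2 have NULL course.

SQL:
SELECT a.student, b.title AS course
FROM enrollments a
LEFT JOIN courses b ON a.course_id = b.id

Result:
student | course     
--------+------------
Karen   | Programming
Zoe     | NULL       
Sam     | Programming
Frank   | NULL       
Victor  | History    
Eve     | History    


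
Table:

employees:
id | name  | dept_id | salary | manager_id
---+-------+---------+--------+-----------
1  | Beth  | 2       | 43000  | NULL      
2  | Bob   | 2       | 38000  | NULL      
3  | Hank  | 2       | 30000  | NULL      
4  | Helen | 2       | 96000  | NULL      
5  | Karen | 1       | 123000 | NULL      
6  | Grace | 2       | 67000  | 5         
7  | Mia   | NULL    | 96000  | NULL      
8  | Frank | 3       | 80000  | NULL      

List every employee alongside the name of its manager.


This is a self-join: employees is joined to a second copy of itself, matching each row's manager_id to another row's id. Use LEFT JOIN so rows with manager_id=NULL are kept.
  - employee 1 (Beth): manager_id=NULL -> NULL
  - employee 2 (Bob): manager_id=NULL -> NULL
  - employee 3 (Hank): manager_id=NULL -> NULL
  - employee 4 (Helen): manager_id=NULL -> NULL
  - employee 5 (Karen): manager_id=NULL -> NULL
  - employee 6 (Grace): manager_id=5 -> Karen
  - employee 7 (Mia): manager_id=NULL -> NULL
  - employee 8 (Frank): manager_id=NULL -> NULL

SQL:
SELECT a.name AS item, b.name AS manager
FROM employees a
LEFT JOIN employees b ON a.manager_id = b.id

Result:
item  | manager
------+--------
Beth  | NULL   
Bob   | NULL   
Hank  | NULL   
Helen | NULL   
Karen | NULL   
Grace | Karen  
Mia   | NULL   
Frank | NULL   


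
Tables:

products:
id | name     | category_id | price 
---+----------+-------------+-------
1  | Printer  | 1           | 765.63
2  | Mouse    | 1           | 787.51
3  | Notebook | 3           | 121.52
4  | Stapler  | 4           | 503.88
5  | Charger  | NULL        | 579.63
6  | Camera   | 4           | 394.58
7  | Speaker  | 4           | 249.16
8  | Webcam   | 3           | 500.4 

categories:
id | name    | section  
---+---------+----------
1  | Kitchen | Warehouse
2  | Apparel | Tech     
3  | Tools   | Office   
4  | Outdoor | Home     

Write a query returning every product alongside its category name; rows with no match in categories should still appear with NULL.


LEFT JOIN keeps every row from products (the left table); where category_id has no match in categories, the category columns become NULL. Walk through each product:
  - product 1 (Printer): category_id=1 -> matches Kitchen
  - product 2 (Mouse): category_id=1 -> matches Kitchen
  - product 3 (Notebook): category_id=3 -> matches Tools
  - product 4 (Stapler): category_id=4 -> matches Outdoor
  - product 5 (Charger): category_id=NULL, no match -> kept with NULL
  - product 6 (Camera): category_id=4 -> matches Outdoor
  - product 7 (Speaker): category_id=4 -> matches Outdoor
  - product 8 (Webcam): category_id=3 -> matches Tools
All 8 rows appear; 1 has NULL category.

SQL:
SELECT a.name, b.name AS category
FROM products a
LEFT JOIN categories b ON a.category_id = b.id

Result:
name     | category
---------+---------
Printer  | Kitchen 
Mouse    | Kitchen 
Notebook | Tools   
Stapler  | Outdoor 
Charger  | NULL    
Camera   | Outdoor 
Speaker  | Outdoor 
Webcam   | Tools   


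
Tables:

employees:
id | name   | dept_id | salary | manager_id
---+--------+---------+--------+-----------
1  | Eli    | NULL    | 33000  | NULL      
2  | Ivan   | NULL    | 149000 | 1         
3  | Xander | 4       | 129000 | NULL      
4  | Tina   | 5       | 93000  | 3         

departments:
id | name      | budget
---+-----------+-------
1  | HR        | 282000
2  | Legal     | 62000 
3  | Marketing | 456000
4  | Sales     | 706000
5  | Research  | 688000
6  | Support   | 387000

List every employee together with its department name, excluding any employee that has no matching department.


INNER JOIN keeps only employees rows whose dept_id matches an id in departments. Walk through each employee:
  - employee 1 (Eli): dept_id=NULL, no match -> dropped
  - employee 2 (Ivan): dept_id=NULL, no match -> dropped
  - employee 3 (Xander): dept_id=4 -> matches Sales
  - employee 4 (Tina): dept_id=5 -> matches Research
So 2 of 4 rows are dropped.

SQL:
SELECT a.name, b.name AS department
FROM employees a
INNER JOIN departments b ON a.dept_id = b.id

Result:
name   | department
-------+-----------
Xander | Sales     
Tina   | Research  


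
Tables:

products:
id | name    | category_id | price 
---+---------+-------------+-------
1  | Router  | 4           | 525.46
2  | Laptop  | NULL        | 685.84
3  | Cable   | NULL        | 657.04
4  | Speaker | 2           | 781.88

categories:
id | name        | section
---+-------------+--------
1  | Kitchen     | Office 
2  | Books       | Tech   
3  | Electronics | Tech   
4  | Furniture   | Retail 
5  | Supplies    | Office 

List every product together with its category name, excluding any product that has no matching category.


INNER JOIN keeps only products rows whose category_id matches an id in categories. Walk through each product:
  - product 1 (Router): category_id=4 -> matches Furniture
  - product 2 (Laptop): category_id=NULL, no match -> dropped
  - product 3 (Cable): category_id=NULL, no match -> dropped
  - product 4 (Speaker): category_id=2 -> matches Books
So 2 of 4 rows are dropped.

SQL:
SELECT a.name, b.name AS category
FROM products a
INNER JOIN categories b ON a.category_id = b.id

Result:
name    | category 
--------+----------
Router  | Furniture
Speaker | Books    


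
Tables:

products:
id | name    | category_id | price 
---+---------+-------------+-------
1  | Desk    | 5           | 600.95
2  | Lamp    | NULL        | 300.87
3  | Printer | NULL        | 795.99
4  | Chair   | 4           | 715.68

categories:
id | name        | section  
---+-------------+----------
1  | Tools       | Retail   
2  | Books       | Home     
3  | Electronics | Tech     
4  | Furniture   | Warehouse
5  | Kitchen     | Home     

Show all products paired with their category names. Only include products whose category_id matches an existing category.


INNER JOIN keeps only products rows whose category_id matches an id in categories. Walk through each product:
  - product 1 (Desk): category_id=5 -> matches Kitchen
  - product 2 (Lamp): category_id=NULL, no match -> dropped
  - product 3 (Printer): category_id=NULL, no match -> dropped
  - product 4 (Chair): category_id=4 -> matches Furniture
So 2 of 4 rows are dropped.

SQL:
SELECT a.name, b.name AS category
FROM products a
INNER JOIN categories b ON a.category_id = b.id

Result:
name  | category 
------+----------
Desk  | Kitchen  
Chair | Furniture


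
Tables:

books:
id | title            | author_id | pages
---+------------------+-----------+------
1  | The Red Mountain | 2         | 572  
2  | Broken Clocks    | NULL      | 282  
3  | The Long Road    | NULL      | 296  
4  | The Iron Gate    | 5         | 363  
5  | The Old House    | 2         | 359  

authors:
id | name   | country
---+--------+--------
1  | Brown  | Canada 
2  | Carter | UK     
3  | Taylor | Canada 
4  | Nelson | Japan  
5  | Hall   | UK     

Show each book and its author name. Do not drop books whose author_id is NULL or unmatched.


LEFT JOIN keeps every row from books (the left table); where author_id has no match in authors, the author columns become NULL. Walk through each book:
  - book 1 (The Red Mountain): author_id=2 -> matches Carter
  - book 2 (Broken Clocks): author_id=NULL, no match -> kept with NULL
  - book 3 (The Long Road): author_id=NULL, no match -> kept with NULL
  - book 4 (The Iron Gate): author_id=5 -> matches Hall
  - book 5 (The Old House): author_id=2 -> matches Carter
All 5 rows appear; 2 have NULL author.

SQL:
SELECT a.title, b.name AS author
FROM books a
LEFT JOIN authors b ON a.author_id = b.id

Result:
title            | author
-----------------+-------
The Red Mountain | Carter
Broken Clocks    | NULL  
The Long Road    | NULL  
The Iron Gate    | Hall  
The Old House    | Carter


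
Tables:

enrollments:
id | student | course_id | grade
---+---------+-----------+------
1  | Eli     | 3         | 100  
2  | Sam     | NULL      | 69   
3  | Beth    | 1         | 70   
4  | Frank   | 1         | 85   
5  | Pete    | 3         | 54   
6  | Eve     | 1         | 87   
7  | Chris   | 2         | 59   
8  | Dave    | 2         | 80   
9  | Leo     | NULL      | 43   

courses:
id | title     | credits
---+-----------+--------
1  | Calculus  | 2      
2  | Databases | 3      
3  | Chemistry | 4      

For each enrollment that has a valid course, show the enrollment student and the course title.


INNER JOIN keeps only enrollments rows whose course_id matches an id in courses. Walk through each enrollment:
  - enrollment 1 (Eli): course_id=3 -> matches Chemistry
  - enrollment 2 (Sam): course_id=NULL, no match -> dropped
  - enrollment 3 (Beth): course_id=1 -> matches Calculus
  - enrollment 4 (Frank): course_id=1 -> matches Calculus
  - enrollment 5 (Pete): course_id=3 -> matches Chemistry
  - enrollment 6 (Eve): course_id=1 -> matches Calculus
  - enrollment 7 (Chris): course_id=2 -> matches Databases
  - enrollment 8 (Dave): course_id=2 -> matches Databases
  - enrollment 9 (Leo): course_id=NULL, no match -> dropped
So 2 of 9 rows are dropped.

SQL:
SELECT a.student, b.title AS course
FROM enrollments a
INNER JOIN courses b ON a.course_id = b.id

Result:
student | course   
--------+----------
Eli     | Chemistry
Beth    | Calculus 
Frank   | Calculus 
Pete    | Chemistry
Eve     | Calculus 
Chris   | Databases
Dave    | Databases


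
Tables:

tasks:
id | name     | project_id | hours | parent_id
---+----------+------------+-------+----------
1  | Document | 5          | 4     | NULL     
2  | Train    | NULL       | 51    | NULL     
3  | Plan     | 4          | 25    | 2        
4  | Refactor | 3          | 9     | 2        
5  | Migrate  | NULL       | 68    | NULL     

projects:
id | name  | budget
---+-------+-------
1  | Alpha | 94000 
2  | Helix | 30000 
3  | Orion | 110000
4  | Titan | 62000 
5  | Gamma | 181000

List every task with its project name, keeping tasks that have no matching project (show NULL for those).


LEFT JOIN keeps every row from tasks (the left table); where project_id has no match in projects, the project columns become NULL. Walk through each task:
  - task 1 (Document): project_id=5 -> matches Gamma
  - task 2 (Train): project_id=NULL, no match -> kept with NULL
  - task 3 (Plan): project_id=4 -> matches Titan
  - task 4 (Refactor): project_id=3 -> matches Orion
  - task 5 (Migrate): project_id=NULL, no match -> kept with NULL
All 5 rows appear; 2 have NULL project.

SQL:
SELECT a.name, b.name AS project
FROM tasks a
LEFT JOIN projects b ON a.project_id = b.id

Result:
name     | project
---------+--------
Document | Gamma  
Train    | NULL   
Plan     | Titan  
Refactor | Orion  
Migrate  | NULL   


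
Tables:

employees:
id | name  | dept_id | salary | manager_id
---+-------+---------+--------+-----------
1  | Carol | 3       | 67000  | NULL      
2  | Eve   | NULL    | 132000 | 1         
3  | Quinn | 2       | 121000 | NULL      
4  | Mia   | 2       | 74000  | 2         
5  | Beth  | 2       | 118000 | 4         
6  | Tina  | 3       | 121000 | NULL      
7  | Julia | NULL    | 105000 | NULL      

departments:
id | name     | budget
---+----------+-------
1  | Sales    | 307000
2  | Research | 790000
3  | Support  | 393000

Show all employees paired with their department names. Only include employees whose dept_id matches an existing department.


INNER JOIN keeps only employees rows whose dept_id matches an id in departments. Walk through each employee:
  - employee 1 (Carol): dept_id=3 -> matches Support
  - employee 2 (Eve): dept_id=NULL, no match -> dropped
  - employee 3 (Quinn): dept_id=2 -> matches Research
  - employee 4 (Mia): dept_id=2 -> matches Research
  - employee 5 (Beth): dept_id=2 -> matches Research
  - employee 6 (Tina): dept_id=3 -> matches Support
  - employee 7 (Julia): dept_id=NULL, no match -> dropped
So 2 of 7 rows are dropped.

SQL:
SELECT a.name, b.name AS department
FROM employees a
INNER JOIN departments b ON a.dept_id = b.id

Result:
name  | department
------+-----------
Carol | Support   
Quinn | Research  
Mia   | Research  
Beth  | Research  
Tina  | Support   


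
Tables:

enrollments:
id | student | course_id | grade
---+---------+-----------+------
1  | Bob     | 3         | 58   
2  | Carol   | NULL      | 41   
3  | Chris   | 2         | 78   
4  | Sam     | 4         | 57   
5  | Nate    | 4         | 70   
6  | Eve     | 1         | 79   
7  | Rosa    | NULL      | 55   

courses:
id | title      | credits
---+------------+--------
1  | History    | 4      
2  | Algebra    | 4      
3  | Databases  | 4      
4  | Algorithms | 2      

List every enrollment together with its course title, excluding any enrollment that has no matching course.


INNER JOIN keeps only enrollments rows whose course_id matches an id in courses. Walk through each enrollment:
  - enrollment 1 (Bob): course_id=3 -> matches Databases
  - enrollment 2 (Carol): course_id=NULL, no match -> dropped
  - enrollment 3 (Chris): course_id=2 -> matches Algebra
  - enrollment 4 (Sam): course_id=4 -> matches Algorithms
  - enrollment 5 (Nate): course_id=4 -> matches Algorithms
  - enrollment 6 (Eve): course_id=1 -> matches History
  - enrollment 7 (Rosa): course_id=NULL, no match -> dropped
So 2 of 7 rows are dropped.

SQL:
SELECT a.student, b.title AS course
FROM enrollments a
INNER JOIN courses b ON a.course_id = b.id

Result:
student | course    
--------+-----------
Bob     | Databases 
Chris   | Algebra   
Sam     | Algorithms
Nate    | Algorithms
Eve     | History   


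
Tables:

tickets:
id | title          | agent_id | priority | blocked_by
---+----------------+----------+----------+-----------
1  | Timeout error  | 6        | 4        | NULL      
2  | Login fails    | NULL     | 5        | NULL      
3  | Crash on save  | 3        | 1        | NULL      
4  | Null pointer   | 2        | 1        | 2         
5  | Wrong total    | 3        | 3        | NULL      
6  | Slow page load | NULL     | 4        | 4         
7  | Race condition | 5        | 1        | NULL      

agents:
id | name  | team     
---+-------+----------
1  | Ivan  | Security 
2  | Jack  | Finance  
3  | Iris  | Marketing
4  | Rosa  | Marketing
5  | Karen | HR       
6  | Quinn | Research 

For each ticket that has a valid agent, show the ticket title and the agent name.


INNER JOIN keeps only tickets rows whose agent_id matches an id in agents. Walk through each ticket:
  - ticket 1 (Timeout error): agent_id=6 -> matches Quinn
  - ticket 2 (Login fails): agent_id=NULL, no match -> dropped
  - ticket 3 (Crash on save): agent_id=3 -> matches Iris
  - ticket 4 (Null pointer): agent_id=2 -> matches Jack
  - ticket 5 (Wrong total): agent_id=3 -> matches Iris
  - ticket 6 (Slow page load): agent_id=NULL, no match -> dropped
  - ticket 7 (Race condition): agent_id=5 -> matches Karen
So 2 of 7 rows are dropped.

SQL:
SELECT a.title, b.name AS agent
FROM tickets a
INNER JOIN agents b ON a.agent_id = b.id

Result:
title          | agent
---------------+------
Timeout error  | Quinn
Crash on save  | Iris 
Null pointer   | Jack 
Wrong total    | Iris 
Race condition | Karen


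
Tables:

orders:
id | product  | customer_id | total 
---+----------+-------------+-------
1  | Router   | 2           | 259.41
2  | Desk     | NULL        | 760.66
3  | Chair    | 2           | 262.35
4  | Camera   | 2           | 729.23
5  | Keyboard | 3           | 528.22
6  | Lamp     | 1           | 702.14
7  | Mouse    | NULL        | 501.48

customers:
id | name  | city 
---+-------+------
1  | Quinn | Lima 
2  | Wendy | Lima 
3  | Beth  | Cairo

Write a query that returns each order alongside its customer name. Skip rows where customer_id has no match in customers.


INNER JOIN keeps only orders rows whose customer_id matches an id in customers. Walk through each order:
  - order 1 (Router): customer_id=2 -> matches Wendy
  - order 2 (Desk): customer_id=NULL, no match -> dropped
  - order 3 (Chair): customer_id=2 -> matches Wendy
  - order 4 (Camera): customer_id=2 -> matches Wendy
  - order 5 (Keyboard): customer_id=3 -> matches Beth
  - order 6 (Lamp): customer_id=1 -> matches Quinn
  - order 7 (Mouse): customer_id=NULL, no match -> dropped
So 2 of 7 rows are dropped.

SQL:
SELECT a.product, b.name AS customer
FROM orders a
INNER JOIN customers b ON a.customer_id = b.id

Result:
product  | customer
---------+---------
Router   | Wendy   
Chair    | Wendy   
Camera   | Wendy   
Keyboard | Beth    
Lamp     | Quinn   


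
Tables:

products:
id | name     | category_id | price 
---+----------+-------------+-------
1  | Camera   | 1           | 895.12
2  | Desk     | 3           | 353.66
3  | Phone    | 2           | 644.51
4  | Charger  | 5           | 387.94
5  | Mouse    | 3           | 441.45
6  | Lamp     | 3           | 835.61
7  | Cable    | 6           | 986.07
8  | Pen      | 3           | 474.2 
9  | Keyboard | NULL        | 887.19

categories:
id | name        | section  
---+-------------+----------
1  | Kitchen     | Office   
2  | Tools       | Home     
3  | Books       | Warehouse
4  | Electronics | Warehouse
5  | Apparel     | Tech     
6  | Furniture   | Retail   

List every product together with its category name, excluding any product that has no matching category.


INNER JOIN keeps only products rows whose category_id matches an id in categories. Walk through each product:
  - product 1 (Camera): category_id=1 -> matches Kitchen
  - product 2 (Desk): category_id=3 -> matches Books
  - product 3 (Phone): category_id=2 -> matches Tools
  - product 4 (Charger): category_id=5 -> matches Apparel
  - product 5 (Mouse): category_id=3 -> matches Books
  - product 6 (Lamp): category_id=3 -> matches Books
  - product 7 (Cable): category_id=6 -> matches Furniture
  - product 8 (Pen): category_id=3 -> matches Books
  - product 9 (Keyboard): category_id=NULL, no match -> dropped
So 1 of 9 rows is dropped.

SQL:
SELECT a.name, b.name AS category
FROM products a
INNER JOIN categories b ON a.category_id = b.id

Result:
name    | category 
--------+----------
Camera  | Kitchen  
Desk    | Books    
Phone   | Tools    
Charger | Apparel  
Mouse   | Books    
Lamp    | Books    
Cable   | Furniture
Pen     | Books    


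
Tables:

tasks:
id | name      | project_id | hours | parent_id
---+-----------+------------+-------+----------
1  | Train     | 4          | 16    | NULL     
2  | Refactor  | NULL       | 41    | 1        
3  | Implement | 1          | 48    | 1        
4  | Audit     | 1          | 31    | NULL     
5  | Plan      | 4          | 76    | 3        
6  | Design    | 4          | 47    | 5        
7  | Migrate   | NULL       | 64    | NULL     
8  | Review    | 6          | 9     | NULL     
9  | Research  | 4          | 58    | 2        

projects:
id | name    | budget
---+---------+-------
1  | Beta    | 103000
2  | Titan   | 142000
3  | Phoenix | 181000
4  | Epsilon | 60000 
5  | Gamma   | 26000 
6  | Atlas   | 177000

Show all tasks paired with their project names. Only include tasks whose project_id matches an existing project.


INNER JOIN keeps only tasks rows whose project_id matches an id in projects. Walk through each task:
  - task 1 (Train): project_id=4 -> matches Epsilon
  - task 2 (Refactor): project_id=NULL, no match -> dropped
  - task 3 (Implement): project_id=1 -> matches Beta
  - task 4 (Audit): project_id=1 -> matches Beta
  - task 5 (Plan): project_id=4 -> matches Epsilon
  - task 6 (Design): project_id=4 -> matches Epsilon
  - task 7 (Migrate): project_id=NULL, no match -> dropped
  - task 8 (Review): project_id=6 -> matches Atlas
  - task 9 (Research): project_id=4 -> matches Epsilon
So 2 of 9 rows are dropped.

SQL:
SELECT a.name, b.name AS project
FROM tasks a
INNER JOIN projects b ON a.project_id = b.id

Result:
name      | project
----------+--------
Train     | Epsilon
Implement | Beta   
Audit     | Beta   
Plan      | Epsilon
Design    | Epsilon
Review    | Atlas  
Research  | Epsilon


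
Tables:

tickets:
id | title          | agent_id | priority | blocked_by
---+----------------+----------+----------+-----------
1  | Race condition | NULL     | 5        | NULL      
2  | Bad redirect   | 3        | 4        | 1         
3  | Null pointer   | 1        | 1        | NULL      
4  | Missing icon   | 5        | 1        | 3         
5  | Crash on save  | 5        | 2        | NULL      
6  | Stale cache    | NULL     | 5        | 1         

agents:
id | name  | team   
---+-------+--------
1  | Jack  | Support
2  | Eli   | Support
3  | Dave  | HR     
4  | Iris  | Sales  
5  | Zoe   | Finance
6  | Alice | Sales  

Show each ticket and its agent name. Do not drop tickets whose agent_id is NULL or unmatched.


LEFT JOIN keeps every row from tickets (the left table); where agent_id has no match in agents, the agent columns become NULL. Walk through each ticket:
  - ticket 1 (Race condition): agent_id=NULL, no match -> kept with NULL
  - ticket 2 (Bad redirect): agent_id=3 -> matches Dave
  - ticket 3 (Null pointer): agent_id=1 -> matches Jack
  - ticket 4 (Missing icon): agent_id=5 -> matches Zoe
  - ticket 5 (Crash on save): agent_id=5 -> matches Zoe
  - ticket 6 (Stale cache): agent_id=NULL, no match -> kept with NULL
All 6 rows appear; 2 have NULL agent.

SQL:
SELECT a.title, b.name AS agent
FROM tickets a
LEFT JOIN agents b ON a.agent_id = b.id

Result:
title          | agent
---------------+------
Race condition | NULL 
Bad redirect   | Dave 
Null pointer   | Jack 
Missing icon   | Zoe  
Crash on save  | Zoe  
Stale cache    | NULL 


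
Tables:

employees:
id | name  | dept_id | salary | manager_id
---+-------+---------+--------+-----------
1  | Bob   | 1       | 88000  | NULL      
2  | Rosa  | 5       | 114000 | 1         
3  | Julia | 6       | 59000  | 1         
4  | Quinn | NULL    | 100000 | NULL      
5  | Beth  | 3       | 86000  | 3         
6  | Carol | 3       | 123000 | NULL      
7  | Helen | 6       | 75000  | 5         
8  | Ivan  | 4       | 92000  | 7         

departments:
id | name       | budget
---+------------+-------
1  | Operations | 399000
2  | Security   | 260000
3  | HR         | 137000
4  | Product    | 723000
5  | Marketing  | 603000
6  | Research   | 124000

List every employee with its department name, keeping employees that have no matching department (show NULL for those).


LEFT JOIN keeps every row from employees (the left table); where dept_id has no match in departments, the department columns become NULL. Walk through each employee:
  - employee 1 (Bob): dept_id=1 -> matches Operations
  - employee 2 (Rosa): dept_id=5 -> matches Marketing
  - employee 3 (Julia): dept_id=6 -> matches Research
  - employee 4 (Quinn): dept_id=NULL, no match -> kept with NULL
  - employee 5 (Beth): dept_id=3 -> matches HR
  - employee 6 (Carol): dept_id=3 -> matches HR
  - employee 7 (Helen): dept_id=6 -> matches Research
  - employee 8 (Ivan): dept_id=4 -> matches Product
All 8 rows appear; 1 has NULL department.

SQL:
SELECT a.name, b.name AS department
FROM employees a
LEFT JOIN departments b ON a.dept_id = b.id

Result:
name  | department
------+-----------
Bob   | Operations
Rosa  | Marketing 
Julia | Research  
Quinn | NULL      
Beth  | HR        
Carol | HR        
Helen | Research  
Ivan  | Product   


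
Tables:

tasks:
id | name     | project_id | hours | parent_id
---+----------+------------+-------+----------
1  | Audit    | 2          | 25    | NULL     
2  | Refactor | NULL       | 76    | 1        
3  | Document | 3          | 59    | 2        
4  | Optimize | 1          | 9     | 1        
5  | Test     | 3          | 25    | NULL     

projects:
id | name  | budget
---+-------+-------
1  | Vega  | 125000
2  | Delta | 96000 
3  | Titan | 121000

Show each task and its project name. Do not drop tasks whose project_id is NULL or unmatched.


LEFT JOIN keeps every row from tasks (the left table); where project_id has no match in projects, the project columns become NULL. Walk through each task:
  - task 1 (Audit): project_id=2 -> matches Delta
  - task 2 (Refactor): project_id=NULL, no match -> kept with NULL
  - task 3 (Document): project_id=3 -> matches Titan
  - task 4 (Optimize): project_id=1 -> matches Vega
  - task 5 (Test): project_id=3 -> matches Titan
All 5 rows appear; 1 has NULL project.

SQL:
SELECT a.name, b.name AS project
FROM tasks a
LEFT JOIN projects b ON a.project_id = b.id

Result:
name     | project
---------+--------
Audit    | Delta  
Refactor | NULL   
Document | Titan  
Optimize | Vega   
Test     | Titan  


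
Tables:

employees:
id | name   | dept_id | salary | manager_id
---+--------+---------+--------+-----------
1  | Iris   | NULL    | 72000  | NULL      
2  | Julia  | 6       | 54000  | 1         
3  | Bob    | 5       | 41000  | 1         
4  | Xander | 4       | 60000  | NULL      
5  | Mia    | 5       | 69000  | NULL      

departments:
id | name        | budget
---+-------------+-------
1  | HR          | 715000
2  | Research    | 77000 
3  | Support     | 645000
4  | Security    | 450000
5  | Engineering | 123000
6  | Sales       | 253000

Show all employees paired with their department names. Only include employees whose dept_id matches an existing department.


INNER JOIN keeps only employees rows whose dept_id matches an id in departments. Walk through each employee:
  - employee 1 (Iris): dept_id=NULL, no match -> dropped
  - employee 2 (Julia): dept_id=6 -> matches Sales
  - employee 3 (Bob): dept_id=5 -> matches Engineering
  - employee 4 (Xander): dept_id=4 -> matches Security
  - employee 5 (Mia): dept_id=5 -> matches Engineering
So 1 of 5 rows is dropped.

SQL:
SELECT a.name, b.name AS department
FROM employees a
INNER JOIN departments b ON a.dept_id = b.id

Result:
name   | department 
-------+------------
Julia  | Sales      
Bob    | Engineering
Xander | Security   
Mia    | Engineering


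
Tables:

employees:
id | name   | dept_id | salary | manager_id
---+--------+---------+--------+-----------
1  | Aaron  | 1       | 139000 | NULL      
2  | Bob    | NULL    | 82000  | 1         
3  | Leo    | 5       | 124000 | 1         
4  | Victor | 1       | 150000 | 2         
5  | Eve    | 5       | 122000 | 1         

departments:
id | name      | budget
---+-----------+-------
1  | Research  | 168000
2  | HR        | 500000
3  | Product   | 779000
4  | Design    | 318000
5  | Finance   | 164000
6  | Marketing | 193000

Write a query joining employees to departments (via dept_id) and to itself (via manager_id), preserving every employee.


Two LEFT JOINs from the same base table employees: one to departments via dept_id, one to employees itself via manager_id. Both are LEFT so every employee is preserved.
Match against departments:
  - employee 1 (Aaron): dept_id=1 -> matches Research
  - employee 2 (Bob): dept_id=NULL, no match -> kept with NULL
  - employee 3 (Leo): dept_id=5 -> matches Finance
  - employee 4 (Victor): dept_id=1 -> matches Research
  - employee 5 (Eve): dept_id=5 -> matches Finance
Match against employees (self):
  - employee 1 (Aaron): manager_id=NULL -> NULL
  - employee 2 (Bob): manager_id=1 -> Aaron
  - employee 3 (Leo): manager_id=1 -> Aaron
  - employee 4 (Victor): manager_id=2 -> Bob
  - employee 5 (Eve): manager_id=1 -> Aaron

SQL:
SELECT a.name, b.name AS department, c.name AS manager
FROM employees a
LEFT JOIN departments b ON a.dept_id = b.id
LEFT JOIN employees c ON a.manager_id = c.id

Result:
name   | department | manager
-------+------------+--------
Aaron  | Research   | NULL   
Bob    | NULL       | Aaron  
Leo    | Finance    | Aaron  
Victor | Research   | Bob    
Eve    | Finance    | Aaron  
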